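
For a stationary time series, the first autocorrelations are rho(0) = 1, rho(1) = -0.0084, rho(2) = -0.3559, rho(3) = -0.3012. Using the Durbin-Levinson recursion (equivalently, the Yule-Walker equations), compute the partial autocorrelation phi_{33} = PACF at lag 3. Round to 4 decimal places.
\phi_{33} = -0.3530

The PACF at lag k is phi_{kk}, the last component of the solution
to the Yule-Walker system G_k phi = r_k where
  (G_k)_{ij} = rho(|i - j|), (r_k)_i = rho(i), i,j = 1..k.
Equivalently, Durbin-Levinson gives phi_{kk} iteratively:
  phi_{11} = rho(1)
  phi_{kk} = [rho(k) - sum_{j=1..k-1} phi_{k-1,j} rho(k-j)]
            / [1 - sum_{j=1..k-1} phi_{k-1,j} rho(j)],
  phi_{k,j} = phi_{k-1,j} - phi_{kk} phi_{k-1,k-j},  j = 1..k-1.
Step k = 1:
  phi_11 = rho(1) = -0.0084.
Step k = 2:
  phi_22 = [rho(2) - phi_11 rho(1)] / [1 - phi_11 rho(1)] = [-0.3559 - (-0.0084)(-0.0084)] / [1 - (-0.0084)(-0.0084)]
         = -0.35597056 / 0.99992944 = -0.355996.
  Update: phi_21 = phi_11 - phi_22 phi_11 = -0.0084 - (-0.355996)(-0.0084) = -0.01139.
Step k = 3:
  phi_33 = [rho(3) - phi_21 rho(2) - phi_22 rho(1)] / [1 - phi_21 rho(1) - phi_22 rho(2)]
    numerator   = -0.3012 - (-0.01139)(-0.3559) - (-0.355996)(-0.0084) = -0.30824419
    denominator = 1 - (-0.01139)(-0.0084) - (-0.355996)(-0.3559) = 0.87320546
  phi_33 = -0.30824419 / 0.87320546 = -0.353.
Therefore phi_{33} = -0.3530.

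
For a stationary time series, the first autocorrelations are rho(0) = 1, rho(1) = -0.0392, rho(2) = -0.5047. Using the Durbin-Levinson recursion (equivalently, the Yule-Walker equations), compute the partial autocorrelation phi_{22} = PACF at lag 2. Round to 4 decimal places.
\phi_{22} = -0.5070

The PACF at lag k is phi_{kk}, the last component of the solution
to the Yule-Walker system G_k phi = r_k where
  (G_k)_{ij} = rho(|i - j|), (r_k)_i = rho(i), i,j = 1..k.
Equivalently, Durbin-Levinson gives phi_{kk} iteratively:
  phi_{11} = rho(1)
  phi_{kk} = [rho(k) - sum_{j=1..k-1} phi_{k-1,j} rho(k-j)]
            / [1 - sum_{j=1..k-1} phi_{k-1,j} rho(j)],
  phi_{k,j} = phi_{k-1,j} - phi_{kk} phi_{k-1,k-j},  j = 1..k-1.
Step k = 1:
  phi_11 = rho(1) = -0.0392.
Step k = 2:
  phi_22 = [rho(2) - phi_11 rho(1)] / [1 - phi_11 rho(1)] = [-0.5047 - (-0.0392)(-0.0392)] / [1 - (-0.0392)(-0.0392)]
         = -0.50623664 / 0.99846336 = -0.507.
Therefore phi_{22} = -0.5070.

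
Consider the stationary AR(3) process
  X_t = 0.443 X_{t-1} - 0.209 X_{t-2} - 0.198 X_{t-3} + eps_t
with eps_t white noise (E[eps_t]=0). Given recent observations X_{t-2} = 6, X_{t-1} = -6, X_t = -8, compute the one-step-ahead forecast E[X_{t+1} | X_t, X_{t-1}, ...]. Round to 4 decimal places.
E[X_{t+1} \mid \mathcal F_t] = -3.4780

For an AR(p) model X_t = c + sum_i phi_i X_{t-i} + eps_t, the
one-step-ahead conditional mean is
  E[X_{t+1} | X_t, ...] = c + sum_i phi_i X_{t+1-i}.
Substitute known values:
  E[X_{t+1} | ...] = (0.443) * (-8) + (-0.209) * (-6) + (-0.198) * (6)
                   = -3.4780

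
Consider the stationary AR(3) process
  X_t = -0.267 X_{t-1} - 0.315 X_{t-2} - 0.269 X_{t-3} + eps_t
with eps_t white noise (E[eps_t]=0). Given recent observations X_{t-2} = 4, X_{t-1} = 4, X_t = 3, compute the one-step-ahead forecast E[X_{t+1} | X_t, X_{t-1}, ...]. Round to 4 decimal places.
E[X_{t+1} \mid \mathcal F_t] = -3.1370

For an AR(p) model X_t = c + sum_i phi_i X_{t-i} + eps_t, the
one-step-ahead conditional mean is
  E[X_{t+1} | X_t, ...] = c + sum_i phi_i X_{t+1-i}.
Substitute known values:
  E[X_{t+1} | ...] = (-0.267) * (3) + (-0.315) * (4) + (-0.269) * (4)
                   = -3.1370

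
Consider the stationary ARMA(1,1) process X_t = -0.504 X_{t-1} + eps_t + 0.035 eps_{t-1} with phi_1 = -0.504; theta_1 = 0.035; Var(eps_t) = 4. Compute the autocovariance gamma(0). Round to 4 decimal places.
\gamma(0) = 5.1794

Multiply the model equation by X_{t-k} and take expectations. With theta_0 = psi_0 = 1 and psi_j the MA(infinity) weights, this gives
  gamma(k) - sum_i phi_i gamma(k-i) = c_k,
  c_k = sigma^2 * sum_{j=k..q} theta_j psi_{j-k}   (c_k = 0 for k > q),
using gamma(-m) = gamma(m).
psi-weights needed (psi_j = theta_j + sum_i phi_i psi_{j-i}):
  psi_1 = theta_1 + phi_1 = 0.035 + (-0.504) = -0.469
Right-hand sides:
  c_0 = sigma^2 (1 + theta_1 psi_1) = 4 * (1 + (0.035)(-0.469)) = 4 * 0.983585 = 3.93434
  c_1 = sigma^2 theta_1 = 4 * (0.035) = 0.14
  c_2 = 0
Equations for k = 0 and k = 1 (AR order 1):
  gamma(0) = phi_1 gamma(1) + c_0
  gamma(1) = phi_1 gamma(0) + c_1
Substituting the second into the first: gamma(0) (1 - phi_1^2) = c_0 + phi_1 c_1, so
  gamma(0) = (c_0 + phi_1 c_1) / (1 - phi_1^2) = (3.93434 + (-0.504)(0.14)) / (1 - (-0.504)^2) = 3.86378 / 0.745984 = 5.179441.
Therefore gamma(0) = 5.1794 (to 4 decimal places).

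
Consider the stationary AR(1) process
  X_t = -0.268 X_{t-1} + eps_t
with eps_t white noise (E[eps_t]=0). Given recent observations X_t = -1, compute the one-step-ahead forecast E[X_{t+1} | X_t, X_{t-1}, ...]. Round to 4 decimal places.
E[X_{t+1} \mid \mathcal F_t] = 0.2680

For an AR(p) model X_t = c + sum_i phi_i X_{t-i} + eps_t, the
one-step-ahead conditional mean is
  E[X_{t+1} | X_t, ...] = c + sum_i phi_i X_{t+1-i}.
Substitute known values:
  E[X_{t+1} | ...] = (-0.268) * (-1)
                   = 0.2680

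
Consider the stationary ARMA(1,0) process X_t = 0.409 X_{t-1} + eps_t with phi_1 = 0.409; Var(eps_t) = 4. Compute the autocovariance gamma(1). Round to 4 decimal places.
\gamma(1) = 1.9646

Multiply the model equation by X_{t-k} and take expectations. With theta_0 = psi_0 = 1 and psi_j the MA(infinity) weights, this gives
  gamma(k) - sum_i phi_i gamma(k-i) = c_k,
  c_k = sigma^2 * sum_{j=k..q} theta_j psi_{j-k}   (c_k = 0 for k > q),
using gamma(-m) = gamma(m).
Pure AR (q = 0): c_0 = sigma^2 = 4, c_k = 0 for k >= 1.
Equations for k = 0 and k = 1 (AR order 1):
  gamma(0) = phi_1 gamma(1) + c_0
  gamma(1) = phi_1 gamma(0) + c_1
Substituting the second into the first: gamma(0) (1 - phi_1^2) = c_0 + phi_1 c_1, so
  gamma(0) = c_0 / (1 - phi_1^2) = 4 / (1 - (0.409)^2) = 4 / 0.832719 = 4.803541.
  gamma(1) = phi_1 gamma(0) = (0.409)(4.803541) = 1.964648.
Therefore gamma(1) = 1.9646 (to 4 decimal places).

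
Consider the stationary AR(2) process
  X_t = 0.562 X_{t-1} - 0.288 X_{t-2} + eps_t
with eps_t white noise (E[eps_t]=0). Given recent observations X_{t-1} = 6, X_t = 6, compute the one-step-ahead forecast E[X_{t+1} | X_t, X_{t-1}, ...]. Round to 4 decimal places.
E[X_{t+1} \mid \mathcal F_t] = 1.6440

For an AR(p) model X_t = c + sum_i phi_i X_{t-i} + eps_t, the
one-step-ahead conditional mean is
  E[X_{t+1} | X_t, ...] = c + sum_i phi_i X_{t+1-i}.
Substitute known values:
  E[X_{t+1} | ...] = (0.562) * (6) + (-0.288) * (6)
                   = 1.6440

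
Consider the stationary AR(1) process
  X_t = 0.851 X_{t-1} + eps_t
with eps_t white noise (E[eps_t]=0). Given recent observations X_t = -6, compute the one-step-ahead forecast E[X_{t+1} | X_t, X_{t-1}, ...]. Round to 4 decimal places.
E[X_{t+1} \mid \mathcal F_t] = -5.1060

For an AR(p) model X_t = c + sum_i phi_i X_{t-i} + eps_t, the
one-step-ahead conditional mean is
  E[X_{t+1} | X_t, ...] = c + sum_i phi_i X_{t+1-i}.
Substitute known values:
  E[X_{t+1} | ...] = (0.851) * (-6)
                   = -5.1060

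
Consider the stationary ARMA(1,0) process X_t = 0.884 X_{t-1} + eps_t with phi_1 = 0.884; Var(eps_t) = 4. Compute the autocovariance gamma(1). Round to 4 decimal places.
\gamma(1) = 16.1798

Multiply the model equation by X_{t-k} and take expectations. With theta_0 = psi_0 = 1 and psi_j the MA(infinity) weights, this gives
  gamma(k) - sum_i phi_i gamma(k-i) = c_k,
  c_k = sigma^2 * sum_{j=k..q} theta_j psi_{j-k}   (c_k = 0 for k > q),
using gamma(-m) = gamma(m).
Pure AR (q = 0): c_0 = sigma^2 = 4, c_k = 0 for k >= 1.
Equations for k = 0 and k = 1 (AR order 1):
  gamma(0) = phi_1 gamma(1) + c_0
  gamma(1) = phi_1 gamma(0) + c_1
Substituting the second into the first: gamma(0) (1 - phi_1^2) = c_0 + phi_1 c_1, so
  gamma(0) = c_0 / (1 - phi_1^2) = 4 / (1 - (0.884)^2) = 4 / 0.218544 = 18.30295.
  gamma(1) = phi_1 gamma(0) = (0.884)(18.30295) = 16.179808.
Therefore gamma(1) = 16.1798 (to 4 decimal places).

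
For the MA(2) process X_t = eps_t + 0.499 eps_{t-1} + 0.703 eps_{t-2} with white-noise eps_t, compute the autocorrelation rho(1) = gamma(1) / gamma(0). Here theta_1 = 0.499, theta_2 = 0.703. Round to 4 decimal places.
\rho(1) = 0.4875

For an MA(q) process with theta_0 = 1, the autocovariance is
  gamma(k) = sigma^2 * sum_{i=0..q-k} theta_i * theta_{i+k},
and rho(k) = gamma(k) / gamma(0). Sigma^2 cancels.
  numerator   = (1)*(0.499) + (0.499)*(0.703) = 0.849797.
  denominator = (1)^2 + (0.499)^2 + (0.703)^2 = 1.74321.
  rho(1) = 0.849797 / 1.74321 = 0.4875.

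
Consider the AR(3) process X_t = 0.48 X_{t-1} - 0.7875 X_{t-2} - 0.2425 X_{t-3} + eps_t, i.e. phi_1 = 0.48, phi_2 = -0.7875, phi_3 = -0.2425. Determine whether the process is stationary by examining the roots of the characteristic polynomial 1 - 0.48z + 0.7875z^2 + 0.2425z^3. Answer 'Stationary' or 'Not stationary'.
\text{Stationary}

The AR(p) characteristic polynomial is P(z) = 1 - 0.48z + 0.7875z^2 + 0.2425z^3.
Stationarity requires all roots to lie outside the unit circle, i.e. |z| > 1 for every root.
Degree 3: look for a simple real root z0 first, then factor out (1 - z/z0) and solve the remaining quadratic.
Testing z0 = -4: P(-4) = 1 + (-0.48)(-4) + (0.7875)(-4)^2 + (0.2425)(-4)^3
  = 1 + (1.92) + (12.6) + (-15.52) = 0.  So z_0 = -4 is a root, |z_0| = 4.
Divide out the factor (1 + 0.25 z) = (1 - z/z0) (since 1/z0 = -0.25):
  P(z) = (1 + 0.25 z)(1 + (-0.73) z + (0.97) z^2)
  [check: z-coef -0.73 - (-0.25) = -0.48; z^2-coef 0.97 - (-0.25)(-0.73) = 0.7875; z^3-coef -(-0.25)(0.97) = 0.2425.]
Remaining roots from the quadratic factor 1 + (-0.73) z + (0.97) z^2:
  Set 1 + (-0.73) z + (0.97) z^2 = 0, i.e. a z^2 + b z + c = 0 with a = 0.97, b = -0.73, c = 1.
  Discriminant D = b^2 - 4ac = (-0.73)^2 - 4*(0.97)*1 = 0.5329 - (3.88) = -3.3471.
  D < 0, so the roots are the complex-conjugate pair z = (-b +/- i sqrt(-D)) / (2a) = 0.3763 +/- 0.943i.
  For a conjugate pair |z|^2 = z * conj(z) = (product of roots) = c/a = 1/(0.97) = 1.030928, so |z| = sqrt(1.030928) = 1.0153 for both roots.
Moduli of all roots: 4.0000, 1.0153, 1.0153.
All moduli strictly greater than 1? Yes.
Verdict: Stationary.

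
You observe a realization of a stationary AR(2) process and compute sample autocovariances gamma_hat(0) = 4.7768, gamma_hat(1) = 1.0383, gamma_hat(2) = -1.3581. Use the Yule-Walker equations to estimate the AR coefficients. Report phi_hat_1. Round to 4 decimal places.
\hat\phi_{1} = 0.2930

The Yule-Walker equations for an AR(p) process read, in matrix form,
  Gamma_p phi = r_p,   with   (Gamma_p)_{ij} = gamma(|i - j|),
                       (r_p)_i = gamma(i),   i,j = 1..p.
Substitute the sample gammas (Toeplitz matrix and right-hand side of size 2):
  Gamma_p = [[4.7768, 1.0383], [1.0383, 4.7768]]
  r_p     = [1.0383, -1.3581]
Written out:
  4.7768 phi_1 + 1.0383 phi_2 = 1.0383
  1.0383 phi_1 + 4.7768 phi_2 = -1.3581
Solve by Cramer's rule:
  det = gamma(0)^2 - gamma(1)^2 = (4.7768)^2 - (1.0383)^2 = 22.81781824 - 1.07806689 = 21.73975135
  phi_hat_1 = [gamma(1) gamma(0) - gamma(1) gamma(2)] / det = [(1.0383)(4.7768) - (1.0383)(-1.3581)] / 21.73975135 = 6.36986667 / 21.73975135 = 0.293
  phi_hat_2 = [gamma(0) gamma(2) - gamma(1)^2] / det = [(4.7768)(-1.3581) - (1.0383)^2] / 21.73975135 = -7.56543897 / 21.73975135 = -0.348
So phi_hat = [0.2930, -0.3480].
Therefore phi_hat_1 = 0.2930.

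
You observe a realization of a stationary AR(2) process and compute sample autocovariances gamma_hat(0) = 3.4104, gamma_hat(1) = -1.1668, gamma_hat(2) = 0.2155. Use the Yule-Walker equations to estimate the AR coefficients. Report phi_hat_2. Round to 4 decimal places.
\hat\phi_{2} = -0.0610

The Yule-Walker equations for an AR(p) process read, in matrix form,
  Gamma_p phi = r_p,   with   (Gamma_p)_{ij} = gamma(|i - j|),
                       (r_p)_i = gamma(i),   i,j = 1..p.
Substitute the sample gammas (Toeplitz matrix and right-hand side of size 2):
  Gamma_p = [[3.4104, -1.1668], [-1.1668, 3.4104]]
  r_p     = [-1.1668, 0.2155]
Written out:
  3.4104 phi_1 - 1.1668 phi_2 = -1.1668
  -1.1668 phi_1 + 3.4104 phi_2 = 0.2155
Solve by Cramer's rule:
  det = gamma(0)^2 - gamma(1)^2 = (3.4104)^2 - (-1.1668)^2 = 11.63082816 - 1.36142224 = 10.26940592
  phi_hat_1 = [gamma(1) gamma(0) - gamma(1) gamma(2)] / det = [(-1.1668)(3.4104) - (-1.1668)(0.2155)] / 10.26940592 = -3.72780932 / 10.26940592 = -0.363
  phi_hat_2 = [gamma(0) gamma(2) - gamma(1)^2] / det = [(3.4104)(0.2155) - (-1.1668)^2] / 10.26940592 = -0.62648104 / 10.26940592 = -0.061
So phi_hat = [-0.3630, -0.0610].
Therefore phi_hat_2 = -0.0610.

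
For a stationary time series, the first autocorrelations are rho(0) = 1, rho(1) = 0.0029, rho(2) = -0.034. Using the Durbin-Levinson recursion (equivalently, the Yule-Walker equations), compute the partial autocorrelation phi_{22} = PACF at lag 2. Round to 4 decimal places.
\phi_{22} = -0.0340

The PACF at lag k is phi_{kk}, the last component of the solution
to the Yule-Walker system G_k phi = r_k where
  (G_k)_{ij} = rho(|i - j|), (r_k)_i = rho(i), i,j = 1..k.
Equivalently, Durbin-Levinson gives phi_{kk} iteratively:
  phi_{11} = rho(1)
  phi_{kk} = [rho(k) - sum_{j=1..k-1} phi_{k-1,j} rho(k-j)]
            / [1 - sum_{j=1..k-1} phi_{k-1,j} rho(j)],
  phi_{k,j} = phi_{k-1,j} - phi_{kk} phi_{k-1,k-j},  j = 1..k-1.
Step k = 1:
  phi_11 = rho(1) = 0.0029.
Step k = 2:
  phi_22 = [rho(2) - phi_11 rho(1)] / [1 - phi_11 rho(1)] = [-0.034 - (0.0029)(0.0029)] / [1 - (0.0029)(0.0029)]
         = -0.03400841 / 0.99999159 = -0.034.
Therefore phi_{22} = -0.0340.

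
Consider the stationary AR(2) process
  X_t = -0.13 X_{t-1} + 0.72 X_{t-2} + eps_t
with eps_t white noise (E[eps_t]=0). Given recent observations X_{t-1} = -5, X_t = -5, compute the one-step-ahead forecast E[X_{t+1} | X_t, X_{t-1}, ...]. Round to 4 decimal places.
E[X_{t+1} \mid \mathcal F_t] = -2.9500

For an AR(p) model X_t = c + sum_i phi_i X_{t-i} + eps_t, the
one-step-ahead conditional mean is
  E[X_{t+1} | X_t, ...] = c + sum_i phi_i X_{t+1-i}.
Substitute known values:
  E[X_{t+1} | ...] = (-0.13) * (-5) + (0.72) * (-5)
                   = -2.9500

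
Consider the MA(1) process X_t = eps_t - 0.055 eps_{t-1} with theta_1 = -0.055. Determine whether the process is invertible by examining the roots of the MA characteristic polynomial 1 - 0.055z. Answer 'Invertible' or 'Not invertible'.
\text{Invertible}

The MA(q) characteristic polynomial is P(z) = 1 - 0.055z.
Invertibility requires all roots to lie outside the unit circle, i.e. |z| > 1 for every root.
This is linear in z: 1 + (-0.055) z = 0  =>  z = -1/(-0.055) = 18.181818,  |z| = 18.181818.
Moduli of all roots: 18.1818.
All moduli strictly greater than 1? Yes.
Verdict: Invertible.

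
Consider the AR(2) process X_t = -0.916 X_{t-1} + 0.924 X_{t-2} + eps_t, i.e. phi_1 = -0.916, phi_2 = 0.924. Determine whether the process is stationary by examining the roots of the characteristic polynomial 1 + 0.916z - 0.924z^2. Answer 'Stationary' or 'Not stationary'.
\text{Not stationary}

The AR(p) characteristic polynomial is P(z) = 1 + 0.916z - 0.924z^2.
Stationarity requires all roots to lie outside the unit circle, i.e. |z| > 1 for every root.
Set 1 + (0.916) z + (-0.924) z^2 = 0, i.e. a z^2 + b z + c = 0 with a = -0.924, b = 0.916, c = 1.
Discriminant D = b^2 - 4ac = (0.916)^2 - 4*(-0.924)*1 = 0.839056 - (-3.696) = 4.535056.
D >= 0, so the roots are real: z = (-b +/- sqrt(D)) / (2a) = (-0.916 +/- 2.129567) / (-1.848).
  z_1 = (-0.916 + 2.129567) / (-1.848) = -0.6567,   |z_1| = 0.6567.
  z_2 = (-0.916 - 2.129567) / (-1.848) = 1.648,   |z_2| = 1.648.
Moduli of all roots: 0.6567, 1.6480.
All moduli strictly greater than 1? No.
Verdict: Not stationary.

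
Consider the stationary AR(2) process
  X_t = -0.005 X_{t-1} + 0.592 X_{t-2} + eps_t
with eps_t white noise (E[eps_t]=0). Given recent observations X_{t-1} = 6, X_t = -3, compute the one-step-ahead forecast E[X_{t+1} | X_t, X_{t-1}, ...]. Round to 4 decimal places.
E[X_{t+1} \mid \mathcal F_t] = 3.5670

For an AR(p) model X_t = c + sum_i phi_i X_{t-i} + eps_t, the
one-step-ahead conditional mean is
  E[X_{t+1} | X_t, ...] = c + sum_i phi_i X_{t+1-i}.
Substitute known values:
  E[X_{t+1} | ...] = (-0.005) * (-3) + (0.592) * (6)
                   = 3.5670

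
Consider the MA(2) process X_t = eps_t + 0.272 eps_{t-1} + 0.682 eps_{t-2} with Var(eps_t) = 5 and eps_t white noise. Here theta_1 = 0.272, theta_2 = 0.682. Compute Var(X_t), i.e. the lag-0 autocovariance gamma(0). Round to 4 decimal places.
\gamma(0) = 7.6955

For an MA(q) process X_t = eps_t + sum_i theta_i eps_{t-i} with
Var(eps_t) = sigma^2, the variance is
  gamma(0) = sigma^2 * (1 + sum_i theta_i^2).
  sum_i theta_i^2 = (0.272)^2 + (0.682)^2 = 0.073984 + 0.465124 = 0.539108.
  gamma(0) = 5 * (1 + 0.539108) = 5 * 1.539108 = 7.69554, which rounds to 7.6955.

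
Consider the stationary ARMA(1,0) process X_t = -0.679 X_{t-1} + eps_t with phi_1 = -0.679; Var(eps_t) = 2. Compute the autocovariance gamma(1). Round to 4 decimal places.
\gamma(1) = -2.5197

Multiply the model equation by X_{t-k} and take expectations. With theta_0 = psi_0 = 1 and psi_j the MA(infinity) weights, this gives
  gamma(k) - sum_i phi_i gamma(k-i) = c_k,
  c_k = sigma^2 * sum_{j=k..q} theta_j psi_{j-k}   (c_k = 0 for k > q),
using gamma(-m) = gamma(m).
Pure AR (q = 0): c_0 = sigma^2 = 2, c_k = 0 for k >= 1.
Equations for k = 0 and k = 1 (AR order 1):
  gamma(0) = phi_1 gamma(1) + c_0
  gamma(1) = phi_1 gamma(0) + c_1
Substituting the second into the first: gamma(0) (1 - phi_1^2) = c_0 + phi_1 c_1, so
  gamma(0) = c_0 / (1 - phi_1^2) = 2 / (1 - (-0.679)^2) = 2 / 0.538959 = 3.710857.
  gamma(1) = phi_1 gamma(0) = (-0.679)(3.710857) = -2.519672.
Therefore gamma(1) = -2.5197 (to 4 decimal places).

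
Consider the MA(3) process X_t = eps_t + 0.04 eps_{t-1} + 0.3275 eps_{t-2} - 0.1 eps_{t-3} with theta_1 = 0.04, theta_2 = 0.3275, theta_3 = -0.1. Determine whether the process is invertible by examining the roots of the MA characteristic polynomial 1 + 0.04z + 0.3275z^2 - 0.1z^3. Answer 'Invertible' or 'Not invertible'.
\text{Invertible}

The MA(q) characteristic polynomial is P(z) = 1 + 0.04z + 0.3275z^2 - 0.1z^3.
Invertibility requires all roots to lie outside the unit circle, i.e. |z| > 1 for every root.
Degree 3: look for a simple real root z0 first, then factor out (1 - z/z0) and solve the remaining quadratic.
Testing z0 = 4: P(4) = 1 + (0.04)(4) + (0.3275)(4)^2 + (-0.1)(4)^3
  = 1 + (0.16) + (5.24) + (-6.4) = 0.  So z_0 = 4 is a root, |z_0| = 4.
Divide out the factor (1 - 0.25 z) = (1 - z/z0) (since 1/z0 = 0.25):
  P(z) = (1 - 0.25 z)(1 + (0.29) z + (0.4) z^2)
  [check: z-coef 0.29 - (0.25) = 0.04; z^2-coef 0.4 - (0.25)(0.29) = 0.3275; z^3-coef -(0.25)(0.4) = -0.1.]
Remaining roots from the quadratic factor 1 + (0.29) z + (0.4) z^2:
  Set 1 + (0.29) z + (0.4) z^2 = 0, i.e. a z^2 + b z + c = 0 with a = 0.4, b = 0.29, c = 1.
  Discriminant D = b^2 - 4ac = (0.29)^2 - 4*(0.4)*1 = 0.0841 - (1.6) = -1.5159.
  D < 0, so the roots are the complex-conjugate pair z = (-b +/- i sqrt(-D)) / (2a) = -0.3625 +/- 1.539i.
  For a conjugate pair |z|^2 = z * conj(z) = (product of roots) = c/a = 1/(0.4) = 2.5, so |z| = sqrt(2.5) = 1.5811 for both roots.
Moduli of all roots: 4.0000, 1.5811, 1.5811.
All moduli strictly greater than 1? Yes.
Verdict: Invertible.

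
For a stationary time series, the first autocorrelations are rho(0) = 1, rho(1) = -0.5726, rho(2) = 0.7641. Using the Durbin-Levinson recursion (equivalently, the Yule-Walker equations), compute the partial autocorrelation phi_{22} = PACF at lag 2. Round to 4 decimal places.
\phi_{22} = 0.6490

The PACF at lag k is phi_{kk}, the last component of the solution
to the Yule-Walker system G_k phi = r_k where
  (G_k)_{ij} = rho(|i - j|), (r_k)_i = rho(i), i,j = 1..k.
Equivalently, Durbin-Levinson gives phi_{kk} iteratively:
  phi_{11} = rho(1)
  phi_{kk} = [rho(k) - sum_{j=1..k-1} phi_{k-1,j} rho(k-j)]
            / [1 - sum_{j=1..k-1} phi_{k-1,j} rho(j)],
  phi_{k,j} = phi_{k-1,j} - phi_{kk} phi_{k-1,k-j},  j = 1..k-1.
Step k = 1:
  phi_11 = rho(1) = -0.5726.
Step k = 2:
  phi_22 = [rho(2) - phi_11 rho(1)] / [1 - phi_11 rho(1)] = [0.7641 - (-0.5726)(-0.5726)] / [1 - (-0.5726)(-0.5726)]
         = 0.43622924 / 0.67212924 = 0.649.
Therefore phi_{22} = 0.6490.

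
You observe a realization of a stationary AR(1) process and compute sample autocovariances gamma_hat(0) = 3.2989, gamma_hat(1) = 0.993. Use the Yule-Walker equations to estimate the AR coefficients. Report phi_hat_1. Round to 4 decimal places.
\hat\phi_{1} = 0.3010

The Yule-Walker equations for an AR(p) process read, in matrix form,
  Gamma_p phi = r_p,   with   (Gamma_p)_{ij} = gamma(|i - j|),
                       (r_p)_i = gamma(i),   i,j = 1..p.
Substitute the sample gammas (Toeplitz matrix and right-hand side of size 1):
  Gamma_p = [[3.2989]]
  r_p     = [0.993]
With p = 1 this is the single equation gamma(0) phi_1 = gamma(1):
  phi_hat_1 = gamma(1) / gamma(0) = 0.993 / 3.2989 = 0.3010.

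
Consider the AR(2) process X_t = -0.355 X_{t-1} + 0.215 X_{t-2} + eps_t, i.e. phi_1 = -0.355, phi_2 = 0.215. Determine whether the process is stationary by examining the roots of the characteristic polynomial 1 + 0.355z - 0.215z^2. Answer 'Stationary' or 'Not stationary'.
\text{Stationary}

The AR(p) characteristic polynomial is P(z) = 1 + 0.355z - 0.215z^2.
Stationarity requires all roots to lie outside the unit circle, i.e. |z| > 1 for every root.
Set 1 + (0.355) z + (-0.215) z^2 = 0, i.e. a z^2 + b z + c = 0 with a = -0.215, b = 0.355, c = 1.
Discriminant D = b^2 - 4ac = (0.355)^2 - 4*(-0.215)*1 = 0.126025 - (-0.86) = 0.986025.
D >= 0, so the roots are real: z = (-b +/- sqrt(D)) / (2a) = (-0.355 +/- 0.992988) / (-0.43).
  z_1 = (-0.355 + 0.992988) / (-0.43) = -1.4837,   |z_1| = 1.4837.
  z_2 = (-0.355 - 0.992988) / (-0.43) = 3.1349,   |z_2| = 3.1349.
Moduli of all roots: 1.4837, 3.1349.
All moduli strictly greater than 1? Yes.
Verdict: Stationary.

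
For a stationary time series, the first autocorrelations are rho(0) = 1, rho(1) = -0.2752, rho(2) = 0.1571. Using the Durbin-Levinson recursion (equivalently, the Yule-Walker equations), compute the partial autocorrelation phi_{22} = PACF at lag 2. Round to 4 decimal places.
\phi_{22} = 0.0880

The PACF at lag k is phi_{kk}, the last component of the solution
to the Yule-Walker system G_k phi = r_k where
  (G_k)_{ij} = rho(|i - j|), (r_k)_i = rho(i), i,j = 1..k.
Equivalently, Durbin-Levinson gives phi_{kk} iteratively:
  phi_{11} = rho(1)
  phi_{kk} = [rho(k) - sum_{j=1..k-1} phi_{k-1,j} rho(k-j)]
            / [1 - sum_{j=1..k-1} phi_{k-1,j} rho(j)],
  phi_{k,j} = phi_{k-1,j} - phi_{kk} phi_{k-1,k-j},  j = 1..k-1.
Step k = 1:
  phi_11 = rho(1) = -0.2752.
Step k = 2:
  phi_22 = [rho(2) - phi_11 rho(1)] / [1 - phi_11 rho(1)] = [0.1571 - (-0.2752)(-0.2752)] / [1 - (-0.2752)(-0.2752)]
         = 0.08136496 / 0.92426496 = 0.088.
Therefore phi_{22} = 0.0880.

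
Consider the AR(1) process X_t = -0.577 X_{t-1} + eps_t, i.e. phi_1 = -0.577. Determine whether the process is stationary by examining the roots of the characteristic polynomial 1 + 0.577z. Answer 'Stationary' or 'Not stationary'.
\text{Stationary}

The AR(p) characteristic polynomial is P(z) = 1 + 0.577z.
Stationarity requires all roots to lie outside the unit circle, i.e. |z| > 1 for every root.
This is linear in z: 1 + (0.577) z = 0  =>  z = -1/(0.577) = -1.733102,  |z| = 1.733102.
Moduli of all roots: 1.7331.
All moduli strictly greater than 1? Yes.
Verdict: Stationary.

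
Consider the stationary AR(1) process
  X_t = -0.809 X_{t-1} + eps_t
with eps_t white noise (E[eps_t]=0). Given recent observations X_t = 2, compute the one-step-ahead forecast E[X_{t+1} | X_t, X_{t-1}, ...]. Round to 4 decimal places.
E[X_{t+1} \mid \mathcal F_t] = -1.6180

For an AR(p) model X_t = c + sum_i phi_i X_{t-i} + eps_t, the
one-step-ahead conditional mean is
  E[X_{t+1} | X_t, ...] = c + sum_i phi_i X_{t+1-i}.
Substitute known values:
  E[X_{t+1} | ...] = (-0.809) * (2)
                   = -1.6180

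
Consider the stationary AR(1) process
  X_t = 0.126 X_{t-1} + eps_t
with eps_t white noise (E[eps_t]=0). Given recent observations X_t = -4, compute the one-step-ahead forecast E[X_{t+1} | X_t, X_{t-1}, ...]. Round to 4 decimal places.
E[X_{t+1} \mid \mathcal F_t] = -0.5040

For an AR(p) model X_t = c + sum_i phi_i X_{t-i} + eps_t, the
one-step-ahead conditional mean is
  E[X_{t+1} | X_t, ...] = c + sum_i phi_i X_{t+1-i}.
Substitute known values:
  E[X_{t+1} | ...] = (0.126) * (-4)
                   = -0.5040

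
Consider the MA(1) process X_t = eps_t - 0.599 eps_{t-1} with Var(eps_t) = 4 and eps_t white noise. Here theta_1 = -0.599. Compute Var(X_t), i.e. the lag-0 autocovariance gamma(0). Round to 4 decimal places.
\gamma(0) = 5.4352

For an MA(q) process X_t = eps_t + sum_i theta_i eps_{t-i} with
Var(eps_t) = sigma^2, the variance is
  gamma(0) = sigma^2 * (1 + sum_i theta_i^2).
  sum_i theta_i^2 = (-0.599)^2 = 0.358801.
  gamma(0) = 4 * (1 + 0.358801) = 4 * 1.358801 = 5.435204, which rounds to 5.4352.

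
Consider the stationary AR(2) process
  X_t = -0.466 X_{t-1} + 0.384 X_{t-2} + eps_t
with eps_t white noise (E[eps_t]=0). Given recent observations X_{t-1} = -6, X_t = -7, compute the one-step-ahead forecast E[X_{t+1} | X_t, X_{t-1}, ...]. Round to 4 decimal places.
E[X_{t+1} \mid \mathcal F_t] = 0.9580

For an AR(p) model X_t = c + sum_i phi_i X_{t-i} + eps_t, the
one-step-ahead conditional mean is
  E[X_{t+1} | X_t, ...] = c + sum_i phi_i X_{t+1-i}.
Substitute known values:
  E[X_{t+1} | ...] = (-0.466) * (-7) + (0.384) * (-6)
                   = 0.9580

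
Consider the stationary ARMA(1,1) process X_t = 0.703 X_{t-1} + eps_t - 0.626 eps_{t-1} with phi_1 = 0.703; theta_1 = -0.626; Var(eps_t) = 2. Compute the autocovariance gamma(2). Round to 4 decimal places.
\gamma(2) = 0.1198

Multiply the model equation by X_{t-k} and take expectations. With theta_0 = psi_0 = 1 and psi_j the MA(infinity) weights, this gives
  gamma(k) - sum_i phi_i gamma(k-i) = c_k,
  c_k = sigma^2 * sum_{j=k..q} theta_j psi_{j-k}   (c_k = 0 for k > q),
using gamma(-m) = gamma(m).
psi-weights needed (psi_j = theta_j + sum_i phi_i psi_{j-i}):
  psi_1 = theta_1 + phi_1 = -0.626 + (0.703) = 0.077
Right-hand sides:
  c_0 = sigma^2 (1 + theta_1 psi_1) = 2 * (1 + (-0.626)(0.077)) = 2 * 0.951798 = 1.903596
  c_1 = sigma^2 theta_1 = 2 * (-0.626) = -1.252
  c_2 = 0
Equations for k = 0 and k = 1 (AR order 1):
  gamma(0) = phi_1 gamma(1) + c_0
  gamma(1) = phi_1 gamma(0) + c_1
Substituting the second into the first: gamma(0) (1 - phi_1^2) = c_0 + phi_1 c_1, so
  gamma(0) = (c_0 + phi_1 c_1) / (1 - phi_1^2) = (1.903596 + (0.703)(-1.252)) / (1 - (0.703)^2) = 1.02344 / 0.505791 = 2.023444.
  gamma(1) = phi_1 gamma(0) + c_1 = (0.703)(2.023444) + (-1.252) = 0.170481.
For k = 2 (> q): gamma(2) = phi_1 gamma(1) = (0.703)(0.170481) = 0.119848.
Therefore gamma(2) = 0.1198 (to 4 decimal places).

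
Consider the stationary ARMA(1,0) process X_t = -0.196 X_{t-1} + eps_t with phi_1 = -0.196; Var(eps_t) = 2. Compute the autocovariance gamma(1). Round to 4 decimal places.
\gamma(1) = -0.4077

Multiply the model equation by X_{t-k} and take expectations. With theta_0 = psi_0 = 1 and psi_j the MA(infinity) weights, this gives
  gamma(k) - sum_i phi_i gamma(k-i) = c_k,
  c_k = sigma^2 * sum_{j=k..q} theta_j psi_{j-k}   (c_k = 0 for k > q),
using gamma(-m) = gamma(m).
Pure AR (q = 0): c_0 = sigma^2 = 2, c_k = 0 for k >= 1.
Equations for k = 0 and k = 1 (AR order 1):
  gamma(0) = phi_1 gamma(1) + c_0
  gamma(1) = phi_1 gamma(0) + c_1
Substituting the second into the first: gamma(0) (1 - phi_1^2) = c_0 + phi_1 c_1, so
  gamma(0) = c_0 / (1 - phi_1^2) = 2 / (1 - (-0.196)^2) = 2 / 0.961584 = 2.079901.
  gamma(1) = phi_1 gamma(0) = (-0.196)(2.079901) = -0.407661.
Therefore gamma(1) = -0.4077 (to 4 decimal places).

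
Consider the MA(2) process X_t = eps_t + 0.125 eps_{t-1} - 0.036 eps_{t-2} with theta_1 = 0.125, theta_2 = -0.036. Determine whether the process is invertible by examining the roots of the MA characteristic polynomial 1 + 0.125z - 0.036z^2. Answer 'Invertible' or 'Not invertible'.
\text{Invertible}

The MA(q) characteristic polynomial is P(z) = 1 + 0.125z - 0.036z^2.
Invertibility requires all roots to lie outside the unit circle, i.e. |z| > 1 for every root.
Set 1 + (0.125) z + (-0.036) z^2 = 0, i.e. a z^2 + b z + c = 0 with a = -0.036, b = 0.125, c = 1.
Discriminant D = b^2 - 4ac = (0.125)^2 - 4*(-0.036)*1 = 0.015625 - (-0.144) = 0.159625.
D >= 0, so the roots are real: z = (-b +/- sqrt(D)) / (2a) = (-0.125 +/- 0.399531) / (-0.072).
  z_1 = (-0.125 + 0.399531) / (-0.072) = -3.8129,   |z_1| = 3.8129.
  z_2 = (-0.125 - 0.399531) / (-0.072) = 7.2852,   |z_2| = 7.2852.
Moduli of all roots: 3.8129, 7.2852.
All moduli strictly greater than 1? Yes.
Verdict: Invertible.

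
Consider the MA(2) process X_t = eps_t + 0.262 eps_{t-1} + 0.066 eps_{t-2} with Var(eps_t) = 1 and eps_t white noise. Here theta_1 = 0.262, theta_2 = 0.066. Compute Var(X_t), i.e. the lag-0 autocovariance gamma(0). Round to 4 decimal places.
\gamma(0) = 1.0730

For an MA(q) process X_t = eps_t + sum_i theta_i eps_{t-i} with
Var(eps_t) = sigma^2, the variance is
  gamma(0) = sigma^2 * (1 + sum_i theta_i^2).
  sum_i theta_i^2 = (0.262)^2 + (0.066)^2 = 0.068644 + 0.004356 = 0.073.
  gamma(0) = 1 * (1 + 0.073) = 1 * 1.073 = 1.073, which rounds to 1.0730.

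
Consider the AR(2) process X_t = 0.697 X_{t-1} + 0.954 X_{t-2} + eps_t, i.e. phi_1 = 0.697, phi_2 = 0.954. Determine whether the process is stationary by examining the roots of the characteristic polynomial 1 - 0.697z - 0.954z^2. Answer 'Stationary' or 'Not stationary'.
\text{Not stationary}

The AR(p) characteristic polynomial is P(z) = 1 - 0.697z - 0.954z^2.
Stationarity requires all roots to lie outside the unit circle, i.e. |z| > 1 for every root.
Set 1 + (-0.697) z + (-0.954) z^2 = 0, i.e. a z^2 + b z + c = 0 with a = -0.954, b = -0.697, c = 1.
Discriminant D = b^2 - 4ac = (-0.697)^2 - 4*(-0.954)*1 = 0.485809 - (-3.816) = 4.301809.
D >= 0, so the roots are real: z = (-b +/- sqrt(D)) / (2a) = (0.697 +/- 2.07408) / (-1.908).
  z_1 = (0.697 + 2.07408) / (-1.908) = -1.4523,   |z_1| = 1.4523.
  z_2 = (0.697 - 2.07408) / (-1.908) = 0.7217,   |z_2| = 0.7217.
Moduli of all roots: 1.4523, 0.7217.
All moduli strictly greater than 1? No.
Verdict: Not stationary.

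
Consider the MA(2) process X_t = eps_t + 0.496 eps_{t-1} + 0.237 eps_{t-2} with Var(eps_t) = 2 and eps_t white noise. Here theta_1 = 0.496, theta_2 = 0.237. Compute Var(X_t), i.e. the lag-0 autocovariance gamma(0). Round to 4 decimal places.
\gamma(0) = 2.6044

For an MA(q) process X_t = eps_t + sum_i theta_i eps_{t-i} with
Var(eps_t) = sigma^2, the variance is
  gamma(0) = sigma^2 * (1 + sum_i theta_i^2).
  sum_i theta_i^2 = (0.496)^2 + (0.237)^2 = 0.246016 + 0.056169 = 0.302185.
  gamma(0) = 2 * (1 + 0.302185) = 2 * 1.302185 = 2.60437, which rounds to 2.6044.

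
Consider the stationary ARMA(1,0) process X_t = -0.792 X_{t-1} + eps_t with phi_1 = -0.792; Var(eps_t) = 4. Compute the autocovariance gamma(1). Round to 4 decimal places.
\gamma(1) = -8.4993

Multiply the model equation by X_{t-k} and take expectations. With theta_0 = psi_0 = 1 and psi_j the MA(infinity) weights, this gives
  gamma(k) - sum_i phi_i gamma(k-i) = c_k,
  c_k = sigma^2 * sum_{j=k..q} theta_j psi_{j-k}   (c_k = 0 for k > q),
using gamma(-m) = gamma(m).
Pure AR (q = 0): c_0 = sigma^2 = 4, c_k = 0 for k >= 1.
Equations for k = 0 and k = 1 (AR order 1):
  gamma(0) = phi_1 gamma(1) + c_0
  gamma(1) = phi_1 gamma(0) + c_1
Substituting the second into the first: gamma(0) (1 - phi_1^2) = c_0 + phi_1 c_1, so
  gamma(0) = c_0 / (1 - phi_1^2) = 4 / (1 - (-0.792)^2) = 4 / 0.372736 = 10.731456.
  gamma(1) = phi_1 gamma(0) = (-0.792)(10.731456) = -8.499313.
Therefore gamma(1) = -8.4993 (to 4 decimal places).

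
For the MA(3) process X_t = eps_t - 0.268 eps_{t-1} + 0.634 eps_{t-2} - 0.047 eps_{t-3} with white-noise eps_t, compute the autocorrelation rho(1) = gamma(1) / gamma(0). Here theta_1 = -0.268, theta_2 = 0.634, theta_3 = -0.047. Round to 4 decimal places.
\rho(1) = -0.3169

For an MA(q) process with theta_0 = 1, the autocovariance is
  gamma(k) = sigma^2 * sum_{i=0..q-k} theta_i * theta_{i+k},
and rho(k) = gamma(k) / gamma(0). Sigma^2 cancels.
  numerator   = (1)*(-0.268) + (-0.268)*(0.634) + (0.634)*(-0.047) = -0.46771.
  denominator = (1)^2 + (-0.268)^2 + (0.634)^2 + (-0.047)^2 = 1.475989.
  rho(1) = -0.46771 / 1.475989 = -0.3169.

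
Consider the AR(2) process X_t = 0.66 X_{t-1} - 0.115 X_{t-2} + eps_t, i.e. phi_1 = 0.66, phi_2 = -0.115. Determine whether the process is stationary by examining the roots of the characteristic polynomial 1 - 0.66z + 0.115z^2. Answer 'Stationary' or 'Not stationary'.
\text{Stationary}

The AR(p) characteristic polynomial is P(z) = 1 - 0.66z + 0.115z^2.
Stationarity requires all roots to lie outside the unit circle, i.e. |z| > 1 for every root.
Set 1 + (-0.66) z + (0.115) z^2 = 0, i.e. a z^2 + b z + c = 0 with a = 0.115, b = -0.66, c = 1.
Discriminant D = b^2 - 4ac = (-0.66)^2 - 4*(0.115)*1 = 0.4356 - (0.46) = -0.0244.
D < 0, so the roots are the complex-conjugate pair z = (-b +/- i sqrt(-D)) / (2a) = 2.8696 +/- 0.6792i.
For a conjugate pair |z|^2 = z * conj(z) = (product of roots) = c/a = 1/(0.115) = 8.695652, so |z| = sqrt(8.695652) = 2.9488 for both roots.
Moduli of all roots: 2.9488, 2.9488.
All moduli strictly greater than 1? Yes.
Verdict: Stationary.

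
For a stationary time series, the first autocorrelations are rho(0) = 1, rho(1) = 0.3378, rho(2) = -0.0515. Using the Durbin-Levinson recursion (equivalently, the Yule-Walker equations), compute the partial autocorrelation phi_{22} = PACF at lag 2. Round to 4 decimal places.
\phi_{22} = -0.1869

The PACF at lag k is phi_{kk}, the last component of the solution
to the Yule-Walker system G_k phi = r_k where
  (G_k)_{ij} = rho(|i - j|), (r_k)_i = rho(i), i,j = 1..k.
Equivalently, Durbin-Levinson gives phi_{kk} iteratively:
  phi_{11} = rho(1)
  phi_{kk} = [rho(k) - sum_{j=1..k-1} phi_{k-1,j} rho(k-j)]
            / [1 - sum_{j=1..k-1} phi_{k-1,j} rho(j)],
  phi_{k,j} = phi_{k-1,j} - phi_{kk} phi_{k-1,k-j},  j = 1..k-1.
Step k = 1:
  phi_11 = rho(1) = 0.3378.
Step k = 2:
  phi_22 = [rho(2) - phi_11 rho(1)] / [1 - phi_11 rho(1)] = [-0.0515 - (0.3378)(0.3378)] / [1 - (0.3378)(0.3378)]
         = -0.16560884 / 0.88589116 = -0.1869.
Therefore phi_{22} = -0.1869.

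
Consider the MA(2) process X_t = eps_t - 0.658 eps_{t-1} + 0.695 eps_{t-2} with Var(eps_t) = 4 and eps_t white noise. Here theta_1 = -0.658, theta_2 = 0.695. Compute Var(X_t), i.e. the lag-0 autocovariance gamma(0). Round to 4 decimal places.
\gamma(0) = 7.6640

For an MA(q) process X_t = eps_t + sum_i theta_i eps_{t-i} with
Var(eps_t) = sigma^2, the variance is
  gamma(0) = sigma^2 * (1 + sum_i theta_i^2).
  sum_i theta_i^2 = (-0.658)^2 + (0.695)^2 = 0.432964 + 0.483025 = 0.915989.
  gamma(0) = 4 * (1 + 0.915989) = 4 * 1.915989 = 7.663956, which rounds to 7.6640.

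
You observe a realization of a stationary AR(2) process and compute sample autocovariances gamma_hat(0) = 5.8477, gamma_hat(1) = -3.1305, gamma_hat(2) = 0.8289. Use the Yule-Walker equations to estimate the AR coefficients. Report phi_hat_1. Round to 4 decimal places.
\hat\phi_{1} = -0.6440

The Yule-Walker equations for an AR(p) process read, in matrix form,
  Gamma_p phi = r_p,   with   (Gamma_p)_{ij} = gamma(|i - j|),
                       (r_p)_i = gamma(i),   i,j = 1..p.
Substitute the sample gammas (Toeplitz matrix and right-hand side of size 2):
  Gamma_p = [[5.8477, -3.1305], [-3.1305, 5.8477]]
  r_p     = [-3.1305, 0.8289]
Written out:
  5.8477 phi_1 - 3.1305 phi_2 = -3.1305
  -3.1305 phi_1 + 5.8477 phi_2 = 0.8289
Solve by Cramer's rule:
  det = gamma(0)^2 - gamma(1)^2 = (5.8477)^2 - (-3.1305)^2 = 34.19559529 - 9.80003025 = 24.39556504
  phi_hat_1 = [gamma(1) gamma(0) - gamma(1) gamma(2)] / det = [(-3.1305)(5.8477) - (-3.1305)(0.8289)] / 24.39556504 = -15.7113534 / 24.39556504 = -0.644
  phi_hat_2 = [gamma(0) gamma(2) - gamma(1)^2] / det = [(5.8477)(0.8289) - (-3.1305)^2] / 24.39556504 = -4.95287172 / 24.39556504 = -0.203
So phi_hat = [-0.6440, -0.2030].
Therefore phi_hat_1 = -0.6440.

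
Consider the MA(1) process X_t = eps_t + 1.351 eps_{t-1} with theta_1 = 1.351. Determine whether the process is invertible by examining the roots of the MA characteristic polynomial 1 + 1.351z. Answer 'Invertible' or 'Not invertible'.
\text{Not invertible}

The MA(q) characteristic polynomial is P(z) = 1 + 1.351z.
Invertibility requires all roots to lie outside the unit circle, i.e. |z| > 1 for every root.
This is linear in z: 1 + (1.351) z = 0  =>  z = -1/(1.351) = -0.740192,  |z| = 0.740192.
Moduli of all roots: 0.7402.
All moduli strictly greater than 1? No.
Verdict: Not invertible.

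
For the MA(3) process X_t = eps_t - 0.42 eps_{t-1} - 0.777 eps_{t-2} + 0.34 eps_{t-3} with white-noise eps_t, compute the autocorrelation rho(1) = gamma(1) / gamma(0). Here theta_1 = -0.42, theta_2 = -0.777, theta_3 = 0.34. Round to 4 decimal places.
\rho(1) = -0.1888

For an MA(q) process with theta_0 = 1, the autocovariance is
  gamma(k) = sigma^2 * sum_{i=0..q-k} theta_i * theta_{i+k},
and rho(k) = gamma(k) / gamma(0). Sigma^2 cancels.
  numerator   = (1)*(-0.42) + (-0.42)*(-0.777) + (-0.777)*(0.34) = -0.35784.
  denominator = (1)^2 + (-0.42)^2 + (-0.777)^2 + (0.34)^2 = 1.895729.
  rho(1) = -0.35784 / 1.895729 = -0.1888.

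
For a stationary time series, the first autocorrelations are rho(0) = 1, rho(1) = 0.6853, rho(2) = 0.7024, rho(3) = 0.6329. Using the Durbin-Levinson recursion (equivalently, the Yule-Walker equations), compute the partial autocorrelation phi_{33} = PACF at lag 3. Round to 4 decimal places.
\phi_{33} = 0.1449

The PACF at lag k is phi_{kk}, the last component of the solution
to the Yule-Walker system G_k phi = r_k where
  (G_k)_{ij} = rho(|i - j|), (r_k)_i = rho(i), i,j = 1..k.
Equivalently, Durbin-Levinson gives phi_{kk} iteratively:
  phi_{11} = rho(1)
  phi_{kk} = [rho(k) - sum_{j=1..k-1} phi_{k-1,j} rho(k-j)]
            / [1 - sum_{j=1..k-1} phi_{k-1,j} rho(j)],
  phi_{k,j} = phi_{k-1,j} - phi_{kk} phi_{k-1,k-j},  j = 1..k-1.
Step k = 1:
  phi_11 = rho(1) = 0.6853.
Step k = 2:
  phi_22 = [rho(2) - phi_11 rho(1)] / [1 - phi_11 rho(1)] = [0.7024 - (0.6853)(0.6853)] / [1 - (0.6853)(0.6853)]
         = 0.23276391 / 0.53036391 = 0.438876.
  Update: phi_21 = phi_11 - phi_22 phi_11 = 0.6853 - (0.438876)(0.6853) = 0.384538.
Step k = 3:
  phi_33 = [rho(3) - phi_21 rho(2) - phi_22 rho(1)] / [1 - phi_21 rho(1) - phi_22 rho(2)]
    numerator   = 0.6329 - (0.384538)(0.7024) - (0.438876)(0.6853) = 0.06203862
    denominator = 1 - (0.384538)(0.6853) - (0.438876)(0.7024) = 0.42820945
  phi_33 = 0.06203862 / 0.42820945 = 0.1449.
Therefore phi_{33} = 0.1449.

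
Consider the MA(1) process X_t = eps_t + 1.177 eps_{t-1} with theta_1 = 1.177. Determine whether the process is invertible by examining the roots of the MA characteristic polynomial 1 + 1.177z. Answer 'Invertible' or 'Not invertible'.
\text{Not invertible}

The MA(q) characteristic polynomial is P(z) = 1 + 1.177z.
Invertibility requires all roots to lie outside the unit circle, i.e. |z| > 1 for every root.
This is linear in z: 1 + (1.177) z = 0  =>  z = -1/(1.177) = -0.849618,  |z| = 0.849618.
Moduli of all roots: 0.8496.
All moduli strictly greater than 1? No.
Verdict: Not invertible.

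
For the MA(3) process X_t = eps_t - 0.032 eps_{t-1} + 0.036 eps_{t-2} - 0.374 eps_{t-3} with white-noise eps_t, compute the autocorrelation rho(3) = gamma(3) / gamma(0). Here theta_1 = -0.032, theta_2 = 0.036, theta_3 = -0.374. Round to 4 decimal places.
\rho(3) = -0.3274

For an MA(q) process with theta_0 = 1, the autocovariance is
  gamma(k) = sigma^2 * sum_{i=0..q-k} theta_i * theta_{i+k},
and rho(k) = gamma(k) / gamma(0). Sigma^2 cancels.
  numerator   = (1)*(-0.374) = -0.374.
  denominator = (1)^2 + (-0.032)^2 + (0.036)^2 + (-0.374)^2 = 1.142196.
  rho(3) = -0.374 / 1.142196 = -0.3274.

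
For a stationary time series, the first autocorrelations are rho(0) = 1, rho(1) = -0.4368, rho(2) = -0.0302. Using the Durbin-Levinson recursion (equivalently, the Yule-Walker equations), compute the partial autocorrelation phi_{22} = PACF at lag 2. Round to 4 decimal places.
\phi_{22} = -0.2731

The PACF at lag k is phi_{kk}, the last component of the solution
to the Yule-Walker system G_k phi = r_k where
  (G_k)_{ij} = rho(|i - j|), (r_k)_i = rho(i), i,j = 1..k.
Equivalently, Durbin-Levinson gives phi_{kk} iteratively:
  phi_{11} = rho(1)
  phi_{kk} = [rho(k) - sum_{j=1..k-1} phi_{k-1,j} rho(k-j)]
            / [1 - sum_{j=1..k-1} phi_{k-1,j} rho(j)],
  phi_{k,j} = phi_{k-1,j} - phi_{kk} phi_{k-1,k-j},  j = 1..k-1.
Step k = 1:
  phi_11 = rho(1) = -0.4368.
Step k = 2:
  phi_22 = [rho(2) - phi_11 rho(1)] / [1 - phi_11 rho(1)] = [-0.0302 - (-0.4368)(-0.4368)] / [1 - (-0.4368)(-0.4368)]
         = -0.22099424 / 0.80920576 = -0.2731.
Therefore phi_{22} = -0.2731.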